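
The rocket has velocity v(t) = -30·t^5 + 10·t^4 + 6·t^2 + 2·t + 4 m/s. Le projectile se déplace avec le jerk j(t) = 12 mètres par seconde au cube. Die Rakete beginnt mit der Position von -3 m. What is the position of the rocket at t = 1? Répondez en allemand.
Ausgehend von der Geschwindigkeit v(t) = -30·t^5 + 10·t^4 + 6·t^2 + 2·t + 4, nehmen wir 1 Stammfunktion. Die Stammfunktion von der Geschwindigkeit ist die Position. Mit x(0) = -3 erhalten wir x(t) = -5·t^6 + 2·t^5 + 2·t^3 + t^2 + 4·t - 3. Wir haben die Position x(t) = -5·t^6 + 2·t^5 + 2·t^3 + t^2 + 4·t - 3. Durch Einsetzen von t = 1: x(1) = 1.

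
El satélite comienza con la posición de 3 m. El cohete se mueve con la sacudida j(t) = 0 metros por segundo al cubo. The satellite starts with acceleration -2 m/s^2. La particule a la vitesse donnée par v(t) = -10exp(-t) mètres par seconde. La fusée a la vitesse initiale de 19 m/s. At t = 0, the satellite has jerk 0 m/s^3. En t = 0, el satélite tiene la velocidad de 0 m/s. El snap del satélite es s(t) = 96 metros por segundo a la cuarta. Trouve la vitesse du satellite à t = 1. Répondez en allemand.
Um dies zu lösen, müssen wir 3 Integrale unserer Gleichung für den Snap s(t) = 96 finden. Durch Integration von dem Snap und Verwendung der Anfangsbedingung j(0) = 0, erhalten wir j(t) = 96·t. Das Integral von dem Ruck, mit a(0) = -2, ergibt die Beschleunigung: a(t) = 48·t^2 - 2. Die Stammfunktion von der Beschleunigung, mit v(0) = 0, ergibt die Geschwindigkeit: v(t) = 16·t^3 - 2·t. Aus der Gleichung für die Geschwindigkeit v(t) = 16·t^3 - 2·t, setzen wir t = 1 ein und erhalten v = 14.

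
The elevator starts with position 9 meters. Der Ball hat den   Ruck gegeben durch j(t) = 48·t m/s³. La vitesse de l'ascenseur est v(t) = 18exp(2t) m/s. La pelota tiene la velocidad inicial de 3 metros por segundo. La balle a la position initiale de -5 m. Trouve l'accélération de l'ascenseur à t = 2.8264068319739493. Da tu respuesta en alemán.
Um dies zu lösen, müssen wir 1 Ableitung unserer Gleichung für die Geschwindigkeit v(t) = 18·exp(2·t) nehmen. Die Ableitung von der Geschwindigkeit ergibt die Beschleunigung: a(t) = 36·exp(2·t). Aus der Gleichung für die Beschleunigung a(t) = 36·exp(2·t), setzen wir t = 2.8264068319739493 ein und erhalten a = 10263.3297427435.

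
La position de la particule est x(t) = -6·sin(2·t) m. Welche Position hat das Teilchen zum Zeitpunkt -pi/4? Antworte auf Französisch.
Nous avons la position x(t) = -6·sin(2·t). En substituant t = -pi/4: x(-pi/4) = 6.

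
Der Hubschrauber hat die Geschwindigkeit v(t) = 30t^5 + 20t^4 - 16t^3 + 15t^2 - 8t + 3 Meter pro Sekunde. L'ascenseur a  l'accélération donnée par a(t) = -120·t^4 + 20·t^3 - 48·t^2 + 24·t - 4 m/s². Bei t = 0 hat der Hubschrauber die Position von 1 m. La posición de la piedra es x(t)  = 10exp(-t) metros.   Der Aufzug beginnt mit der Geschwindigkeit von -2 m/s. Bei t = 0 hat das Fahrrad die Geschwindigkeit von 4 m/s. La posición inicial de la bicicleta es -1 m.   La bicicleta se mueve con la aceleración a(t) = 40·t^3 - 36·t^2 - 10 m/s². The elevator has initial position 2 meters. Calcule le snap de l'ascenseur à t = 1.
Pour résoudre ceci, nous devons prendre 2 dérivées de notre équation de l'accélération a(t) = -120·t^4 + 20·t^3 - 48·t^2 + 24·t - 4. En prenant d/dt de a(t), nous trouvons j(t) = -480·t^3 + 60·t^2 - 96·t + 24. La dérivée du jerk donne le snap: s(t) = -1440·t^2 + 120·t - 96. En utilisant s(t) = -1440·t^2 + 120·t - 96 et en substituant t = 1, nous trouvons s = -1416.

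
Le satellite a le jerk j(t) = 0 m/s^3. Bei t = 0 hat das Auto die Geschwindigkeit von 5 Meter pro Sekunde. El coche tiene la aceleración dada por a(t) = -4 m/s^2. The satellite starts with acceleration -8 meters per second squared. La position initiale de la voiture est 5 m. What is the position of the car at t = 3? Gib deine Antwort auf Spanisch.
Necesitamos integrar nuestra ecuación de la aceleración a(t) = -4 2 veces. Tomando ∫a(t)dt y aplicando v(0) = 5, encontramos v(t) = 5 - 4·t. La antiderivada de la velocidad es la posición. Usando x(0) = 5, obtenemos x(t) = -2·t^2 + 5·t + 5. Usando x(t) = -2·t^2 + 5·t + 5 y sustituyendo t = 3, encontramos x = 2.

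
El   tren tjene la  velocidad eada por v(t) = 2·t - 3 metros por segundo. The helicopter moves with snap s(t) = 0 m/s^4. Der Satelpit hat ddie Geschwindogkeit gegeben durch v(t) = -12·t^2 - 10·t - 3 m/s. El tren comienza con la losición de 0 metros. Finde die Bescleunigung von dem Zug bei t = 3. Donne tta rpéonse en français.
En partant de la vitesse v(t) = 2·t - 3, nous prenons 1 dérivée. La dérivée de la vitesse donne l'accélération: a(t) = 2. En utilisant a(t) = 2 et en substituant t = 3, nous trouvons a = 2.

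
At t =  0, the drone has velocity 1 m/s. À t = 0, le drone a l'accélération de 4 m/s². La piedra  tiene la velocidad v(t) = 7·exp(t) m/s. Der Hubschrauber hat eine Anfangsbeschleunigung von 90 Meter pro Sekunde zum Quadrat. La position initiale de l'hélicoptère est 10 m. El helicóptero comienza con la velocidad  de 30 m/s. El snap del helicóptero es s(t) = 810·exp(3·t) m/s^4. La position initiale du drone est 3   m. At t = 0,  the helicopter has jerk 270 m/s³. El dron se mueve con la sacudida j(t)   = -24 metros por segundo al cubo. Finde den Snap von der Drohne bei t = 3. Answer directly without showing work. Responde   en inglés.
The answer is 0.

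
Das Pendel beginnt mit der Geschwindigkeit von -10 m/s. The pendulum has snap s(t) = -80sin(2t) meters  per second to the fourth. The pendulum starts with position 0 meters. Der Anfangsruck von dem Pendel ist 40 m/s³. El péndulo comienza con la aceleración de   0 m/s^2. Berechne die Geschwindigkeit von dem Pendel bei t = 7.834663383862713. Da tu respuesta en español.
Necesitamos integrar nuestra ecuación del snap s(t) = -80·sin(2·t) 3 veces. La antiderivada del snap, con j(0) = 40, da la sacudida: j(t) = 40·cos(2·t). La integral de la sacudida, con a(0) = 0, da la aceleración: a(t) = 20·sin(2·t). Integrando la aceleración y usando la condición inicial v(0) = -10, obtenemos v(t) = -10·cos(2·t). Tenemos la velocidad v(t) = -10·cos(2·t). Sustituyendo t = 7.834663383862713: v(7.834663383862713) = 9.99253703270184.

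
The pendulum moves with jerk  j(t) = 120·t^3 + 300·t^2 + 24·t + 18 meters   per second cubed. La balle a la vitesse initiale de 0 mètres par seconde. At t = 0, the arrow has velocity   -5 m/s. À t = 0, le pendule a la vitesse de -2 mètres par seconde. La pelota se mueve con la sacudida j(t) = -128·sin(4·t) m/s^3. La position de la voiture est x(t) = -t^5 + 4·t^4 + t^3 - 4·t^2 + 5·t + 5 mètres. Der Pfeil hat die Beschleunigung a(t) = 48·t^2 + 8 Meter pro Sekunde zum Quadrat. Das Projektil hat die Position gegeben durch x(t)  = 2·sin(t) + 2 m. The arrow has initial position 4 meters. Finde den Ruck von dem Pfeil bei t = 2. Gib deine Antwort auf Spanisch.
Para resolver esto, necesitamos tomar 1 derivada de nuestra ecuación de la aceleración a(t) = 48·t^2 + 8. Derivando la aceleración, obtenemos la sacudida: j(t) = 96·t. Usando j(t) = 96·t y sustituyendo t = 2, encontramos j = 192.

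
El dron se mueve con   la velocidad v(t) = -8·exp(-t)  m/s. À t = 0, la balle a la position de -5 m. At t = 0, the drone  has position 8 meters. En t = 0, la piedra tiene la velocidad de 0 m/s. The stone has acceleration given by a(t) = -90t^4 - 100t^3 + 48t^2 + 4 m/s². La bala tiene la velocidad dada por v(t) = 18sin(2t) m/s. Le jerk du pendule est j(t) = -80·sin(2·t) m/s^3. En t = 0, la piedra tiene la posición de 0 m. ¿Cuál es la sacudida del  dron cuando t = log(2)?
Para resolver esto, necesitamos tomar 2 derivadas de nuestra ecuación de la velocidad v(t) = -8·exp(-t). Tomando d/dt de v(t), encontramos a(t) = 8·exp(-t). La derivada de la aceleración da la sacudida: j(t) = -8·exp(-t). Usando j(t) = -8·exp(-t) y sustituyendo t = log(2), encontramos j = -4.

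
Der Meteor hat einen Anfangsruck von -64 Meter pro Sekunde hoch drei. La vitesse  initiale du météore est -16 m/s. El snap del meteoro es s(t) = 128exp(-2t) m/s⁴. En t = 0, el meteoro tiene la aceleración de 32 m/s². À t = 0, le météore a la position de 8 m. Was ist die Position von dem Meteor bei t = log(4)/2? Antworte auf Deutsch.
Wir müssen unsere Gleichung für den Snap s(t) = 128·exp(-2·t) 4-mal integrieren. Das Integral von dem Snap ist der Ruck. Mit j(0) = -64 erhalten wir j(t) = -64·exp(-2·t). Durch Integration von dem Ruck und Verwendung der Anfangsbedingung a(0) = 32, erhalten wir a(t) = 32·exp(-2·t). Mit ∫a(t)dt und Anwendung von v(0) = -16, finden wir v(t) = -16·exp(-2·t). Mit ∫v(t)dt und Anwendung von x(0) = 8, finden wir x(t) = 8·exp(-2·t). Aus der Gleichung für die Position x(t) = 8·exp(-2·t), setzen wir t = log(4)/2 ein und erhalten x = 2.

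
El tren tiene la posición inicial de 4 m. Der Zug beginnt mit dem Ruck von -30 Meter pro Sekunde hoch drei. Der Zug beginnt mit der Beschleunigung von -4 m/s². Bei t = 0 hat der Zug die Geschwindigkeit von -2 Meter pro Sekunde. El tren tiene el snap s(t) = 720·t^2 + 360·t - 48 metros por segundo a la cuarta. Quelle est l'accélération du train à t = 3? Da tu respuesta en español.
Partiendo del snap s(t) = 720·t^2 + 360·t - 48, tomamos 2 integrales. La antiderivada del snap es la sacudida. Usando j(0) = -30, obtenemos j(t) = 240·t^3 + 180·t^2 - 48·t - 30. Integrando la sacudida y usando la condición inicial a(0) = -4, obtenemos a(t) = 60·t^4 + 60·t^3 - 24·t^2 - 30·t - 4. Usando a(t) = 60·t^4 + 60·t^3 - 24·t^2 - 30·t - 4 y sustituyendo t = 3, encontramos a = 6170.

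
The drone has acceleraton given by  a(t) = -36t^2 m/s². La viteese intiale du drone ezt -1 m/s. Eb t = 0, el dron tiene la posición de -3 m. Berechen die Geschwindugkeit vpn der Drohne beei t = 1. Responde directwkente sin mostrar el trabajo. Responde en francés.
La vitesse à t = 1 est v = -13.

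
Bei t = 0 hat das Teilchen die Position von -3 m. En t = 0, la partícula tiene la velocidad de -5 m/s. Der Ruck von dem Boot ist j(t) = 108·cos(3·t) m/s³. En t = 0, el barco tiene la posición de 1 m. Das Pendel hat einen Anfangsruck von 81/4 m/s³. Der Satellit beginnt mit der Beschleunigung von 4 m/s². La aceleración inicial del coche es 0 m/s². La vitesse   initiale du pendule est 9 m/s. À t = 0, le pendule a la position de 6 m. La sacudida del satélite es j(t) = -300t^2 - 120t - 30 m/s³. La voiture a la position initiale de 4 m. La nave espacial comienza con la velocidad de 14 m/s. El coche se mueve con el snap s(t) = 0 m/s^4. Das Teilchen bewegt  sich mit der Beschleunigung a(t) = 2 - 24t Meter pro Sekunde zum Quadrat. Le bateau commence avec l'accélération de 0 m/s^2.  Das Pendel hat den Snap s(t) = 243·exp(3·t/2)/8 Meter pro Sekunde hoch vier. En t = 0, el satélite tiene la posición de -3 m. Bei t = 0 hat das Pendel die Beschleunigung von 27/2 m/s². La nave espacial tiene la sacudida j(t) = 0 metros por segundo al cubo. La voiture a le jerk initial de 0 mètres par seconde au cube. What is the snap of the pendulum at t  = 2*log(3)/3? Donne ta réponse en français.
En utilisant s(t) = 243·exp(3·t/2)/8 et en substituant t = 2*log(3)/3, nous trouvons s = 729/8.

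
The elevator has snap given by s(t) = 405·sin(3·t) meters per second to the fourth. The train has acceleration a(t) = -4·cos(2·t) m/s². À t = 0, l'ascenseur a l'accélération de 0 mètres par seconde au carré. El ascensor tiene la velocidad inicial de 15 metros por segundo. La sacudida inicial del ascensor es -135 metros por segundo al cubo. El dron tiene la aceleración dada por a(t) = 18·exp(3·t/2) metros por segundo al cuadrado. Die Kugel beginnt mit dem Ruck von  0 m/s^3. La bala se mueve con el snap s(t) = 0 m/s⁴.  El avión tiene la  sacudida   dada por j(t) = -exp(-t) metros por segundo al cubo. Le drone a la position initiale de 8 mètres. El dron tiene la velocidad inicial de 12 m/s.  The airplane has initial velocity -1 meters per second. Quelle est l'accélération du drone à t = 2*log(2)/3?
En utilisant a(t) = 18·exp(3·t/2) et en substituant t = 2*log(2)/3, nous trouvons a = 36.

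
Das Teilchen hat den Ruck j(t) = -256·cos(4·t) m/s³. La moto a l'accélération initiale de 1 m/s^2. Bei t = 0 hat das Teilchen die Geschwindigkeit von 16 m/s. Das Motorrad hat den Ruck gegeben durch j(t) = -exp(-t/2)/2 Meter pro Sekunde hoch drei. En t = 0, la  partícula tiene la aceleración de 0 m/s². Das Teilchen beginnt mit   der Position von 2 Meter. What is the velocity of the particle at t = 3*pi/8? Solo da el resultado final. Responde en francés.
La vitesse à t = 3*pi/8 est v = 0.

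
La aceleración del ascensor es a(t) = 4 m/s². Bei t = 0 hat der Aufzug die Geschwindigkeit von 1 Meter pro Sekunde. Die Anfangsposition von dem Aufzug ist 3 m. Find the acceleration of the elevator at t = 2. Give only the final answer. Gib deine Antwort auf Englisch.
The answer is 4.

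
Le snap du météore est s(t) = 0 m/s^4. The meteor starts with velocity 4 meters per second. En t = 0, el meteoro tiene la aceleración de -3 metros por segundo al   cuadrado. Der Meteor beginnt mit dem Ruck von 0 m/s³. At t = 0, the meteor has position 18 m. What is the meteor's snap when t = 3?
From the given snap equation s(t) = 0, we substitute t = 3 to get s = 0.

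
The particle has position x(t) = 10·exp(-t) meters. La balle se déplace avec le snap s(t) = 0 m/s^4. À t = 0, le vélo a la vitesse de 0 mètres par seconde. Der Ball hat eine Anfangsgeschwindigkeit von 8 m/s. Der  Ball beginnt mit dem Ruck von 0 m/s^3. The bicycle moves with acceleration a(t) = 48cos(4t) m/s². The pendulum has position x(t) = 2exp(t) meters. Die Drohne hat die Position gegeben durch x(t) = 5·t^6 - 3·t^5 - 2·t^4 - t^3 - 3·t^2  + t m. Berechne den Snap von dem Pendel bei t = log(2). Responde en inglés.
Starting from position x(t) = 2·exp(t), we take 4 derivatives. Taking d/dt of x(t), we find v(t) = 2·exp(t). Taking d/dt of v(t), we find a(t) = 2·exp(t). The derivative of acceleration gives jerk: j(t) = 2·exp(t). Differentiating jerk, we get snap: s(t) = 2·exp(t). From the given snap equation s(t) = 2·exp(t), we substitute t = log(2) to get s = 4.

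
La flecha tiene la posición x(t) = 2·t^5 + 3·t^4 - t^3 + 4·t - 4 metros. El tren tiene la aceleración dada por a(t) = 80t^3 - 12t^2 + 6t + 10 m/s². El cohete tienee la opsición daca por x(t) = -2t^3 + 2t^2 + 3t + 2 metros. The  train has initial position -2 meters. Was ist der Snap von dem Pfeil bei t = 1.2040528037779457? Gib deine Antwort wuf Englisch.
We must differentiate our position equation x(t) = 2·t^5 + 3·t^4 - t^3 + 4·t - 4 4 times. Taking d/dt of x(t), we find v(t) = 10·t^4 + 12·t^3 - 3·t^2 + 4. The derivative of velocity gives acceleration: a(t) = 40·t^3 + 36·t^2 - 6·t. Differentiating acceleration, we get jerk: j(t) = 120·t^2 + 72·t - 6. Differentiating jerk, we get snap: s(t) = 240·t + 72. We have snap s(t) = 240·t + 72. Substituting t = 1.2040528037779457: s(1.2040528037779457) = 360.972672906707.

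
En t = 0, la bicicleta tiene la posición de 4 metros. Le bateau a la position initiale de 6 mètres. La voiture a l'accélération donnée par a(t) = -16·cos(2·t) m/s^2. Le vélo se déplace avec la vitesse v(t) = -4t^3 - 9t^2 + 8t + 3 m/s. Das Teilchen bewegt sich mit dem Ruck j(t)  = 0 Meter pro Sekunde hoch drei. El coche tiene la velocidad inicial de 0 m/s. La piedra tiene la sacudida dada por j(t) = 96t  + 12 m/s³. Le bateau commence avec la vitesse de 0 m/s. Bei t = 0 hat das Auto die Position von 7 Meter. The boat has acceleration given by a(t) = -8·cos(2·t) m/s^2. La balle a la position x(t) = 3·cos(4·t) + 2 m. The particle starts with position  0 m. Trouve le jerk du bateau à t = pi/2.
Pour résoudre ceci, nous devons prendre 1 dérivée de notre équation de l'accélération a(t) = -8·cos(2·t). En prenant d/dt de a(t), nous trouvons j(t) = 16·sin(2·t). En utilisant j(t) = 16·sin(2·t) et en substituant t = pi/2, nous trouvons j = 0.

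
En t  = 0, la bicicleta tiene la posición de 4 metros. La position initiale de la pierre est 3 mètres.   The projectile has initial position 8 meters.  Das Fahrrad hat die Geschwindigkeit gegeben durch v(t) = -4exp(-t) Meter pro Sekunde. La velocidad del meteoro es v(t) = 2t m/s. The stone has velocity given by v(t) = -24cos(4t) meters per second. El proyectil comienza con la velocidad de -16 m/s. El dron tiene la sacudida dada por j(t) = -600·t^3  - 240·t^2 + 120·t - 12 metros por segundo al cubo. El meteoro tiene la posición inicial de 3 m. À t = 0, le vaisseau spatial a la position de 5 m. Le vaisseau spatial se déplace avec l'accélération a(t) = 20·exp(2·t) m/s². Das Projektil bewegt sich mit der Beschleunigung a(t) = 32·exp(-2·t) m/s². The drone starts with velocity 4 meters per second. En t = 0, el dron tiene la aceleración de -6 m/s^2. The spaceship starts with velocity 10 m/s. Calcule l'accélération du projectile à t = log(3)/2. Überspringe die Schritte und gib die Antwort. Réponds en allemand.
a(log(3)/2) = 32/3.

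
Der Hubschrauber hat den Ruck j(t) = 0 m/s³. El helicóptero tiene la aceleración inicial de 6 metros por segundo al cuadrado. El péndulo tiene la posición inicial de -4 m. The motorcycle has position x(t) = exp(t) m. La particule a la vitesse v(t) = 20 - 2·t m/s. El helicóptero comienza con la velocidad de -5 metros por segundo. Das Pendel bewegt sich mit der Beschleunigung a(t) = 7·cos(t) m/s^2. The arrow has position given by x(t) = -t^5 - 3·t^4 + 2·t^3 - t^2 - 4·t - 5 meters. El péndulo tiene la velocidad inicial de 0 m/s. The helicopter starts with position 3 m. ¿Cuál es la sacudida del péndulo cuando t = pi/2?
Para resolver esto, necesitamos tomar 1 derivada de nuestra ecuación de la aceleración a(t) = 7·cos(t). Derivando la aceleración, obtenemos la sacudida: j(t) = -7·sin(t). De la ecuación de la sacudida j(t) = -7·sin(t), sustituimos t = pi/2 para obtener j = -7.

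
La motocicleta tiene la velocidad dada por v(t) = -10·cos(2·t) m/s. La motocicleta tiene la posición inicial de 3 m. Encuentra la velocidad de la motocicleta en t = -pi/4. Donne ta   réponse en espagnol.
Usando v(t) = -10·cos(2·t) y sustituyendo t = -pi/4, encontramos v = 0.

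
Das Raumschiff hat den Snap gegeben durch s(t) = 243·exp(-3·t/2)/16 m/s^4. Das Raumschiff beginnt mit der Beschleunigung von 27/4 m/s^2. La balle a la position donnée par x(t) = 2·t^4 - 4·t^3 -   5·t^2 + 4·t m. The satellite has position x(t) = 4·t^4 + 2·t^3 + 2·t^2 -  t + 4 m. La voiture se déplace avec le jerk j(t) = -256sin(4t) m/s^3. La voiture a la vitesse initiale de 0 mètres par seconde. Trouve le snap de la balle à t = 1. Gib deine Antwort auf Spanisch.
Para resolver esto, necesitamos tomar 4 derivadas de nuestra ecuación de la posición x(t) = 2·t^4 - 4·t^3 - 5·t^2 + 4·t. Derivando la posición, obtenemos la velocidad: v(t) = 8·t^3 - 12·t^2 - 10·t + 4. Derivando la velocidad, obtenemos la aceleración: a(t) = 24·t^2 - 24·t - 10. Derivando la aceleración, obtenemos la sacudida: j(t) = 48·t - 24. Derivando la sacudida, obtenemos el snap: s(t) = 48. Usando s(t) = 48 y sustituyendo t = 1, encontramos s = 48.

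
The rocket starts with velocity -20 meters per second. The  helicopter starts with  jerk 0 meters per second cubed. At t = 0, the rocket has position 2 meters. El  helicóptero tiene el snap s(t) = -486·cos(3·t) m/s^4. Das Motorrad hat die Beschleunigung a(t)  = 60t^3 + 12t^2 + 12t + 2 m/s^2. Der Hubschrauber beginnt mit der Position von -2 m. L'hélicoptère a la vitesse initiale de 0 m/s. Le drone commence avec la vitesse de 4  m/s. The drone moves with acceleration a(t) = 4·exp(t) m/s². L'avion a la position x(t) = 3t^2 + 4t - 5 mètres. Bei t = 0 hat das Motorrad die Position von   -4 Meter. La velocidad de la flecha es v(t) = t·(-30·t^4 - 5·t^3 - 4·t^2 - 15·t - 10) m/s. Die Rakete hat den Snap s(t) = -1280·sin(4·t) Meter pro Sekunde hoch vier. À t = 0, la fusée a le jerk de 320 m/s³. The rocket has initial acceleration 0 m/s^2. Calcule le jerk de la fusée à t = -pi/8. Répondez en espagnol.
Necesitamos integrar nuestra ecuación del snap s(t) = -1280·sin(4·t) 1 vez. La integral del snap, con j(0) = 320, da la sacudida: j(t) = 320·cos(4·t). Usando j(t) = 320·cos(4·t) y sustituyendo t = -pi/8, encontramos j = 0.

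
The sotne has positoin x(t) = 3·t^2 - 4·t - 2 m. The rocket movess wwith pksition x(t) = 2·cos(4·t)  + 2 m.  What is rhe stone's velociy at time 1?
Starting from position x(t) = 3·t^2 - 4·t - 2, we take 1 derivative. The derivative of position gives velocity: v(t) = 6·t - 4. We have velocity v(t) = 6·t - 4. Substituting t = 1: v(1) = 2.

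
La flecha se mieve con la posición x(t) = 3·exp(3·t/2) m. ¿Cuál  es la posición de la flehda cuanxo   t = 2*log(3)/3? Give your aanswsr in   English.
Using x(t) = 3·exp(3·t/2) and substituting t = 2*log(3)/3, we find x = 9.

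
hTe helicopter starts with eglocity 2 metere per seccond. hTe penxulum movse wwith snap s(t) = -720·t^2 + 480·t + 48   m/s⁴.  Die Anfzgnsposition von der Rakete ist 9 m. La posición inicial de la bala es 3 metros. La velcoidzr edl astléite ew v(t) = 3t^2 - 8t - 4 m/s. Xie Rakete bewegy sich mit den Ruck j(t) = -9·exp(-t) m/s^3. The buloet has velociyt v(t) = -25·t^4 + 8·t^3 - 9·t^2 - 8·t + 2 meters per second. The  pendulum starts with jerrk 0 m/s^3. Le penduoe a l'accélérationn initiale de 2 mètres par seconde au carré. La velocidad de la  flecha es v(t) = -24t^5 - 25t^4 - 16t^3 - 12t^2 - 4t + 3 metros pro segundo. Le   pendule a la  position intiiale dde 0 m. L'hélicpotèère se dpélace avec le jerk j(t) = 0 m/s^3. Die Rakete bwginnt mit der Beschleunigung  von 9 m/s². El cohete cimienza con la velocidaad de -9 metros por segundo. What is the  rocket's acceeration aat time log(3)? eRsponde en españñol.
Partiendo de la sacudida j(t) = -9·exp(-t), tomamos 1 integral. La antiderivada de la sacudida es la aceleración. Usando a(0) = 9, obtenemos a(t) = 9·exp(-t). De la ecuación de la aceleración a(t) = 9·exp(-t), sustituimos t = log(3) para obtener a = 3.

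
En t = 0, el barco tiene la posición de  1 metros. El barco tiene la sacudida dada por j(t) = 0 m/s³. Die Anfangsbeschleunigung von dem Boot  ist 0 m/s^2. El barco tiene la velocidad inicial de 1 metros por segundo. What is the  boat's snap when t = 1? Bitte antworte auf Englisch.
To solve this, we need to take 1 derivative of our jerk equation j(t) = 0. Taking d/dt of j(t), we find s(t) = 0. From the given snap equation s(t) = 0, we substitute t = 1 to get s = 0.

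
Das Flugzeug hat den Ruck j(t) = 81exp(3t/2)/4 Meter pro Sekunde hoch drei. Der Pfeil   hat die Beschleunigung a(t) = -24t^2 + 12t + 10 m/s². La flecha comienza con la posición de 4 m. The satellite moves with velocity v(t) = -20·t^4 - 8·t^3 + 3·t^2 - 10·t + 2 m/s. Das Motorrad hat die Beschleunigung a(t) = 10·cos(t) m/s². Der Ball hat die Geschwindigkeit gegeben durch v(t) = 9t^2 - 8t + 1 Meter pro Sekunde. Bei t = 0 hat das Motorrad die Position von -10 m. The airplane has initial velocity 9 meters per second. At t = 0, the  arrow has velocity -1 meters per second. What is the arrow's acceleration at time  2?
Using a(t) = -24·t^2 + 12·t + 10 and substituting t = 2, we find a = -62.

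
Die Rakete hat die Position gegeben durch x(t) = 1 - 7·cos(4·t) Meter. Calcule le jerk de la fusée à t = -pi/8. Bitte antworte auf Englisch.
Starting from position x(t) = 1 - 7·cos(4·t), we take 3 derivatives. Taking d/dt of x(t), we find v(t) = 28·sin(4·t). The derivative of velocity gives acceleration: a(t) = 112·cos(4·t). The derivative of acceleration gives jerk: j(t) = -448·sin(4·t). We have jerk j(t) = -448·sin(4·t). Substituting t = -pi/8: j(-pi/8) = 448.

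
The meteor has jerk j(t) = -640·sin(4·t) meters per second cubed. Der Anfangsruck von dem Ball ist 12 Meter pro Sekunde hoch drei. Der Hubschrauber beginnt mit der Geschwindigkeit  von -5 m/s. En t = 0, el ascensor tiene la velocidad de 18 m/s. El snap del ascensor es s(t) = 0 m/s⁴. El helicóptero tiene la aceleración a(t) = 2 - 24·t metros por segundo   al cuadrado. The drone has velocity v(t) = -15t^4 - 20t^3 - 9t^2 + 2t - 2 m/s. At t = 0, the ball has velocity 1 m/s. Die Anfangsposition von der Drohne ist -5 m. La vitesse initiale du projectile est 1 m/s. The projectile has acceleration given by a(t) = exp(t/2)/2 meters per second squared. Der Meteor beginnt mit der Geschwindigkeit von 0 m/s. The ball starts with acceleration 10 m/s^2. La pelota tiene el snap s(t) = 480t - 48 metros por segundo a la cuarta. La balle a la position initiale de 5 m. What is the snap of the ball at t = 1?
From the given snap equation s(t) = 480·t - 48, we substitute t = 1 to get s = 432.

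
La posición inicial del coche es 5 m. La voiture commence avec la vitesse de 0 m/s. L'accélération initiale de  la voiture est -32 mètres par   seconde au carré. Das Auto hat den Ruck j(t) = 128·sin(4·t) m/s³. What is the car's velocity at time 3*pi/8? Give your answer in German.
Wir müssen unsere Gleichung für den Ruck j(t) = 128·sin(4·t) 2-mal integrieren. Mit ∫j(t)dt und Anwendung von a(0) = -32, finden wir a(t) = -32·cos(4·t). Durch Integration von der Beschleunigung und Verwendung der Anfangsbedingung v(0) = 0, erhalten wir v(t) = -8·sin(4·t). Wir haben die Geschwindigkeit v(t) = -8·sin(4·t). Durch Einsetzen von t = 3*pi/8: v(3*pi/8) = 8.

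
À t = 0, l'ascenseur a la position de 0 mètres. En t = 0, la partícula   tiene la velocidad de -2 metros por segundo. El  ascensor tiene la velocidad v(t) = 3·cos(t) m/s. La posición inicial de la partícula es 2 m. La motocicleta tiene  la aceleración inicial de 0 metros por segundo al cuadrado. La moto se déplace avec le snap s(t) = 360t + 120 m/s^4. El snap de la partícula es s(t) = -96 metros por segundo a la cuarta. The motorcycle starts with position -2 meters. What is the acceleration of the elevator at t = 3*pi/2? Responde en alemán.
Um dies zu lösen, müssen wir 1 Ableitung unserer Gleichung für die Geschwindigkeit v(t) = 3·cos(t) nehmen. Die Ableitung von der Geschwindigkeit ergibt die Beschleunigung: a(t) = -3·sin(t). Wir haben die Beschleunigung a(t) = -3·sin(t). Durch Einsetzen von t = 3*pi/2: a(3*pi/2) = 3.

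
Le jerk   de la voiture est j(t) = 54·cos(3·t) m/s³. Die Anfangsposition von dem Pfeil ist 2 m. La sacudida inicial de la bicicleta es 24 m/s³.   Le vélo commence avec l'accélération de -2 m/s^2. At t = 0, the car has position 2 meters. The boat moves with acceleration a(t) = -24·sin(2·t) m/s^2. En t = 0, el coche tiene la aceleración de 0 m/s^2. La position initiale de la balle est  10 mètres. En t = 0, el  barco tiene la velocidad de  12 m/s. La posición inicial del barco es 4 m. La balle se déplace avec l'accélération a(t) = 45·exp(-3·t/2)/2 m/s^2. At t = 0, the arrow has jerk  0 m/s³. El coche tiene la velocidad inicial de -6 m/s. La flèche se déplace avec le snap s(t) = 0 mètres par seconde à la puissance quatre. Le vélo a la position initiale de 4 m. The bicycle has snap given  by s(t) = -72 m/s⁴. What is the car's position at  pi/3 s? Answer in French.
Nous devons intégrer notre équation du jerk j(t) = 54·cos(3·t) 3 fois. En intégrant le jerk et en utilisant la condition initiale a(0) = 0, nous obtenons a(t) = 18·sin(3·t). En intégrant l'accélération et en utilisant la condition initiale v(0) = -6, nous obtenons v(t) = -6·cos(3·t). L'intégrale de la vitesse est la position. En utilisant x(0) = 2, nous obtenons x(t) = 2 - 2·sin(3·t). En utilisant x(t) = 2 - 2·sin(3·t) et en substituant t = pi/3, nous trouvons x = 2.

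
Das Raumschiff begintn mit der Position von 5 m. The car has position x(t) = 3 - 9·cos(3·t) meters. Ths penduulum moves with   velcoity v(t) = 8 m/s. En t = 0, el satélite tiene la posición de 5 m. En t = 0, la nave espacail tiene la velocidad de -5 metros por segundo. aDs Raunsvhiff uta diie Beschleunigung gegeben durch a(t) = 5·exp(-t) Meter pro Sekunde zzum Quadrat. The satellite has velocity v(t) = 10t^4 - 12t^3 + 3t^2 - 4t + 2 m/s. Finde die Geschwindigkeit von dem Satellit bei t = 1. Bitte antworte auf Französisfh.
De l'équation de la vitesse v(t) = 10·t^4 - 12·t^3 + 3·t^2 - 4·t + 2, nous substituons t = 1 pour obtenir v = -1.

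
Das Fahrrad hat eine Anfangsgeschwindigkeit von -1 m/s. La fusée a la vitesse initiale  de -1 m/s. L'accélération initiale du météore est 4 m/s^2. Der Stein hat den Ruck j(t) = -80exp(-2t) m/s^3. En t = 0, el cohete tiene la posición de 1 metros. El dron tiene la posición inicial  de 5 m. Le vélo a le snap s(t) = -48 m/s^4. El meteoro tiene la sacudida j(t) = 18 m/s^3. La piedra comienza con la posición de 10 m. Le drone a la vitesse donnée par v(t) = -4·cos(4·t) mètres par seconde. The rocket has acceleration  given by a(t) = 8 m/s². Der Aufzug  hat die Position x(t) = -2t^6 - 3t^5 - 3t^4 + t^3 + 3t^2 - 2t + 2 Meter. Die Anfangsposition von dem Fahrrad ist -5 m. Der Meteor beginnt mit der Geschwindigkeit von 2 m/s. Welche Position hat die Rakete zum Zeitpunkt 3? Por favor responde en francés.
Nous devons trouver la primitive de notre équation de l'accélération a(t) = 8 2 fois. La primitive de l'accélération est la vitesse. En utilisant v(0) = -1, nous obtenons v(t) = 8·t - 1. La primitive de la vitesse est la position. En utilisant x(0) = 1, nous obtenons x(t) = 4·t^2 - t + 1. Nous avons la position x(t) = 4·t^2 - t + 1. En substituant t = 3: x(3) = 34.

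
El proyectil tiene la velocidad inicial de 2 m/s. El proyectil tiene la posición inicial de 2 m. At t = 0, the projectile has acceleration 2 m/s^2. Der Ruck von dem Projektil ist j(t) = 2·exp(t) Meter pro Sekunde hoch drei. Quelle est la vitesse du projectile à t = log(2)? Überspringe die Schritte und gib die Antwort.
La réponse est 4.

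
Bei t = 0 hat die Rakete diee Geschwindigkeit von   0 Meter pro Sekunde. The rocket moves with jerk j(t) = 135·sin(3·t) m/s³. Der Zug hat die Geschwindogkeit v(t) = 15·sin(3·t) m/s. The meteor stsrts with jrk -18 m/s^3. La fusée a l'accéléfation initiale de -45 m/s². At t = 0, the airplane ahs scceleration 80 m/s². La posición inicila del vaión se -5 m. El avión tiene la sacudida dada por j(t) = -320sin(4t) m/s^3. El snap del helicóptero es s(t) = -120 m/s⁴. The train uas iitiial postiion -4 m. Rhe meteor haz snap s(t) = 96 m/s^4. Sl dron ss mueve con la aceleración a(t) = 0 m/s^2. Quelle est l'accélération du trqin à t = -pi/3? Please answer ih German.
Ausgehend von der Geschwindigkeit v(t) = 15·sin(3·t), nehmen wir 1 Ableitung. Die Ableitung von der Geschwindigkeit ergibt die Beschleunigung: a(t) = 45·cos(3·t). Wir haben die Beschleunigung a(t) = 45·cos(3·t). Durch Einsetzen von t = -pi/3: a(-pi/3) = -45.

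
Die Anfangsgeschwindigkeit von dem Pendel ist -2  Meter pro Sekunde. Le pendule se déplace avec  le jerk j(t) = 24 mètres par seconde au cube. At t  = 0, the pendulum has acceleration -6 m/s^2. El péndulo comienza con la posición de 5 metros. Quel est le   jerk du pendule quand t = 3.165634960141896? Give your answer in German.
Wir haben den Ruck j(t) = 24. Durch Einsetzen von t = 3.165634960141896: j(3.165634960141896) = 24.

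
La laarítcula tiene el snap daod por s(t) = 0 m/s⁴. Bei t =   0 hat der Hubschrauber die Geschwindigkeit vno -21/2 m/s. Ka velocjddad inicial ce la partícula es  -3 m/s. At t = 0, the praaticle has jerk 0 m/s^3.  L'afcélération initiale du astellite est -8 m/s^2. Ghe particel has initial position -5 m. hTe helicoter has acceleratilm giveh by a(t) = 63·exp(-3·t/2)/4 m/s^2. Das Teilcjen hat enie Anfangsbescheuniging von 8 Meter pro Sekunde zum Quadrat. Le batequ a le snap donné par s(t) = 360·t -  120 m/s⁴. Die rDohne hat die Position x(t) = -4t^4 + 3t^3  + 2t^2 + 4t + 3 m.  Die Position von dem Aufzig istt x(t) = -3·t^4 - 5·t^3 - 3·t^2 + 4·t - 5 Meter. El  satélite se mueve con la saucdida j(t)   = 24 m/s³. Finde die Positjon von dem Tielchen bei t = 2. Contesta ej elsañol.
Necesitamos integrar nuestra ecuación del snap s(t) = 0 4 veces. Integrando el snap y usando la condición inicial j(0) = 0, obtenemos j(t) = 0. La integral de la sacudida es la aceleración. Usando a(0) = 8, obtenemos a(t) = 8. Integrando la aceleración y usando la condición inicial v(0) = -3, obtenemos v(t) = 8·t - 3. La antiderivada de la velocidad, con x(0) = -5, da la posición: x(t) = 4·t^2 - 3·t - 5. De la ecuación de la posición x(t) = 4·t^2 - 3·t - 5, sustituimos t = 2 para obtener x = 5.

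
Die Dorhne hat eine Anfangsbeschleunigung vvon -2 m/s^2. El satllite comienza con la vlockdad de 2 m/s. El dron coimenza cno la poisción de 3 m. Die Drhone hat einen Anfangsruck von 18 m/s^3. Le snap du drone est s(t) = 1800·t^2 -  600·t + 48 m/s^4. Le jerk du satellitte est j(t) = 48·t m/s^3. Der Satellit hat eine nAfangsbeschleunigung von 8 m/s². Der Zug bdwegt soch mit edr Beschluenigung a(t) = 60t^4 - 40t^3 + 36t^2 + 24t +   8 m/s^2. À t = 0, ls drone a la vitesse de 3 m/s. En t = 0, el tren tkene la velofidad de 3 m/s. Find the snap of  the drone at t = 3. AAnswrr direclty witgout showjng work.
The answer is 14448.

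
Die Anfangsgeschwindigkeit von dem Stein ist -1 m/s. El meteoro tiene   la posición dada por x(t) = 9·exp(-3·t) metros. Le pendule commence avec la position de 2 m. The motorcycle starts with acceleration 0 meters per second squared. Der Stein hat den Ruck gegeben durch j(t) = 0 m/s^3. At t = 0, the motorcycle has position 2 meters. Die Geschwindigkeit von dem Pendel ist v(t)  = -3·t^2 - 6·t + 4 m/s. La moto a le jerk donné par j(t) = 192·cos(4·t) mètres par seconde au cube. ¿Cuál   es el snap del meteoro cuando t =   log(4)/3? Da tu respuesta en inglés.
We must differentiate our position equation x(t) = 9·exp(-3·t) 4 times. Taking d/dt of x(t), we find v(t) = -27·exp(-3·t). Taking d/dt of v(t), we find a(t) = 81·exp(-3·t). Taking d/dt of a(t), we find j(t) = -243·exp(-3·t). The derivative of jerk gives snap: s(t) = 729·exp(-3·t). From the given snap equation s(t) = 729·exp(-3·t), we substitute t = log(4)/3 to get s = 729/4.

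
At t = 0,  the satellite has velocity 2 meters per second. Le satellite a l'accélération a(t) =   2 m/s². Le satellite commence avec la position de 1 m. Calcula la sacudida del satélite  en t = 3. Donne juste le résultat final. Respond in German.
Die Antwort ist 0.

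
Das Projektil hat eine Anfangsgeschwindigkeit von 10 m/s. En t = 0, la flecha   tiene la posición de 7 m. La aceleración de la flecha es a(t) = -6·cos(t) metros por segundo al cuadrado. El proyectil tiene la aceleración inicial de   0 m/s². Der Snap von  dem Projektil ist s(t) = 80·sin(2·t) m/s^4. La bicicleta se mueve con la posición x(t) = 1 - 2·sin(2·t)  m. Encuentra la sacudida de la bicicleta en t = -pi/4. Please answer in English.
We must differentiate our position equation x(t) = 1 - 2·sin(2·t) 3 times. Taking d/dt of x(t), we find v(t) = -4·cos(2·t). The derivative of velocity gives acceleration: a(t) = 8·sin(2·t). Taking d/dt of a(t), we find j(t) = 16·cos(2·t). From the given jerk equation j(t) = 16·cos(2·t), we substitute t = -pi/4 to get j = 0.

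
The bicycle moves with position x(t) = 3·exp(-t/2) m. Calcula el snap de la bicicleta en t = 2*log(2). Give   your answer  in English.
We must differentiate our position equation x(t) = 3·exp(-t/2) 4 times. Taking d/dt of x(t), we find v(t) = -3·exp(-t/2)/2. Taking d/dt of v(t), we find a(t) = 3·exp(-t/2)/4. Differentiating acceleration, we get jerk: j(t) = -3·exp(-t/2)/8. The derivative of jerk gives snap: s(t) = 3·exp(-t/2)/16. We have snap s(t) = 3·exp(-t/2)/16. Substituting t = 2*log(2): s(2*log(2)) = 3/32.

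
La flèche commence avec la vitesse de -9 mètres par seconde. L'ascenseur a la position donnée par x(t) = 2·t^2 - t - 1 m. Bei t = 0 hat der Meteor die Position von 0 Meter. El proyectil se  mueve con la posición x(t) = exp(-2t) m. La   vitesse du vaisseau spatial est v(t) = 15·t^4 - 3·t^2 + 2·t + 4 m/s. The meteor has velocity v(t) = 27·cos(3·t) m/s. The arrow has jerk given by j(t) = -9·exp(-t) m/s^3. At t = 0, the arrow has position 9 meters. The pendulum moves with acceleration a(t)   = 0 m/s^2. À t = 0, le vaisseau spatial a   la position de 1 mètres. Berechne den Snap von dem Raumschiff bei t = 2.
Ausgehend von der Geschwindigkeit v(t) = 15·t^4 - 3·t^2 + 2·t + 4, nehmen wir 3 Ableitungen. Mit d/dt von v(t) finden wir a(t) = 60·t^3 - 6·t + 2. Mit d/dt von a(t) finden wir j(t) = 180·t^2 - 6. Mit d/dt von j(t) finden wir s(t) = 360·t. Wir haben den Snap s(t) = 360·t. Durch Einsetzen von t = 2: s(2) = 720.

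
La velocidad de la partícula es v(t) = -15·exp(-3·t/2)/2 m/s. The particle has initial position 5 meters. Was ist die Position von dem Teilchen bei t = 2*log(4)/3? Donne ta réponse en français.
Nous devons intégrer notre équation de la vitesse v(t) = -15·exp(-3·t/2)/2 1 fois. La primitive de la vitesse, avec x(0) = 5, donne la position: x(t) = 5·exp(-3·t/2). De l'équation de la position x(t) = 5·exp(-3·t/2), nous substituons t = 2*log(4)/3 pour obtenir x = 5/4.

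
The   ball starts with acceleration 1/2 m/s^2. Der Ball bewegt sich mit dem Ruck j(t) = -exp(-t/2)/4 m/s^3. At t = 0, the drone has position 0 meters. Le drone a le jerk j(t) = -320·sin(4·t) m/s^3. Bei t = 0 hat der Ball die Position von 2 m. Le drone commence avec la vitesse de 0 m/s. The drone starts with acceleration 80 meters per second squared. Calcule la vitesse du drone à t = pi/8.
En partant du jerk j(t) = -320·sin(4·t), nous prenons 2 primitives. La primitive du jerk est l'accélération. En utilisant a(0) = 80, nous obtenons a(t) = 80·cos(4·t). L'intégrale de l'accélération, avec v(0) = 0, donne la vitesse: v(t) = 20·sin(4·t). En utilisant v(t) = 20·sin(4·t) et en substituant t = pi/8, nous trouvons v = 20.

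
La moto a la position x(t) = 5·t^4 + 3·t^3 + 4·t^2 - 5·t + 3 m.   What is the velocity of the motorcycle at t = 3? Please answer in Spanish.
Partiendo de la posición x(t) = 5·t^4 + 3·t^3 + 4·t^2 - 5·t + 3, tomamos 1 derivada. La derivada de la posición da la velocidad: v(t) = 20·t^3 + 9·t^2 + 8·t - 5. De la ecuación de la velocidad v(t) = 20·t^3 + 9·t^2 + 8·t - 5, sustituimos t = 3 para obtener v = 640.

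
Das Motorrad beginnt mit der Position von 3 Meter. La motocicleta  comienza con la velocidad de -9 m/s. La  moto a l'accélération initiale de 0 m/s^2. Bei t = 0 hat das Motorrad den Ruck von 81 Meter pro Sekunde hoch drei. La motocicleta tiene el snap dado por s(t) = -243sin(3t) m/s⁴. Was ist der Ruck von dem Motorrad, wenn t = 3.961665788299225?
Um dies zu lösen, müssen wir 1 Stammfunktion unserer Gleichung für den Snap s(t) = -243·sin(3·t) finden. Das Integral von dem Snap, mit j(0) = 81, ergibt den Ruck: j(t) = 81·cos(3·t). Aus der Gleichung für den Ruck j(t) = 81·cos(3·t), setzen wir t = 3.961665788299225 ein und erhalten j = 62.9133881891237.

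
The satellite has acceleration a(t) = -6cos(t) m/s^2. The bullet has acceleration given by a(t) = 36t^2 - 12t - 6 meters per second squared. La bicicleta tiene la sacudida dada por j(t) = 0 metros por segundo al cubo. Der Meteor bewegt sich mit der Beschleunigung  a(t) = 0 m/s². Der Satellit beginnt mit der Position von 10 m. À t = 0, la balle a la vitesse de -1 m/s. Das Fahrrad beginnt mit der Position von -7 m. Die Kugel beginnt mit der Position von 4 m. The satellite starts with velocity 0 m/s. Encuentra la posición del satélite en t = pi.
Debemos encontrar la antiderivada de nuestra ecuación de la aceleración a(t) = -6·cos(t) 2 veces. Tomando ∫a(t)dt y aplicando v(0) = 0, encontramos v(t) = -6·sin(t). Tomando ∫v(t)dt y aplicando x(0) = 10, encontramos x(t) = 6·cos(t) + 4. De la ecuación de la posición x(t) = 6·cos(t) + 4, sustituimos t = pi para obtener x = -2.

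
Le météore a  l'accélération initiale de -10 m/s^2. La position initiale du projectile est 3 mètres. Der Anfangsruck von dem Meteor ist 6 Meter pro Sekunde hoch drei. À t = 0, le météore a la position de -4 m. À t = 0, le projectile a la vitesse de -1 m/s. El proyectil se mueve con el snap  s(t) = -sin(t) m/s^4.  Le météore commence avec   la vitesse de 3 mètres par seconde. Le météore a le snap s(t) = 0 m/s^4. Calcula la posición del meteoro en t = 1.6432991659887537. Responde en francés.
En partant du snap s(t) = 0, nous prenons 4 primitives. En prenant ∫s(t)dt et en appliquant j(0) = 6, nous trouvons j(t) = 6. En prenant ∫j(t)dt et en appliquant a(0) = -10, nous trouvons a(t) = 6·t - 10. En prenant ∫a(t)dt et en appliquant v(0) = 3, nous trouvons v(t) = 3·t^2 - 10·t + 3. La primitive de la vitesse, avec x(0) = -4, donne la position: x(t) = t^3 - 5·t^2 + 3·t - 4. De l'équation de la position x(t) = t^3 - 5·t^2 + 3·t - 4, nous substituons t = 1.6432991659887537 pour obtenir x = -8.13464534856918.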